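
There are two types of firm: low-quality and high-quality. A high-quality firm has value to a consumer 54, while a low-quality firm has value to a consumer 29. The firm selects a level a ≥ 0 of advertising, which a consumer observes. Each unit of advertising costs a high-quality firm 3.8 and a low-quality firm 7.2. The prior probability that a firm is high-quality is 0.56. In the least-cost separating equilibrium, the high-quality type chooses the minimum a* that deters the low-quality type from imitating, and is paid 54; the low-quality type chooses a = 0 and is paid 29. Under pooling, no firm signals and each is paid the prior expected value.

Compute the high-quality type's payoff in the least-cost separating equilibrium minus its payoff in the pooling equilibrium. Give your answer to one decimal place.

Least-cost separating signal: a* solves 29 = 54 − 7.2·a*, so a* = (54 − 29)/7.2 ≈ 3.4722.
High-quality type's separating payoff: 54 − 3.8 × a* = 54 − 3.8 × (54 − 29)/7.2 = 54 − 95/7.2 ≈ 40.806.
Pooling payoff: 0.56 × 54 + 0.44 × 29 = 43.
Difference: 40.806 − 43 = -2.194, i.e. -2.2 to one decimal place.
The high-quality type would prefer the pooling outcome.

-2.2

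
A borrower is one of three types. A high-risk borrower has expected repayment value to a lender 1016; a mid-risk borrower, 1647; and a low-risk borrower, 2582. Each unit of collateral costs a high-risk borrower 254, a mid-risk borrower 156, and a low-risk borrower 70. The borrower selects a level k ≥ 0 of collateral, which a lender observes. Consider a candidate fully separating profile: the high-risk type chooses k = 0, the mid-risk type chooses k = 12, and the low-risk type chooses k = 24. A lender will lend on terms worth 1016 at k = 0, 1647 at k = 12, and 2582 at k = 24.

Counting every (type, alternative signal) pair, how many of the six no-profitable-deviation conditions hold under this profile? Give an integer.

Mid-risk (own payoff 1647 − 156×12 = -225): to k=0 gives 1016 → profitable ✗; to k=24 gives 2582 − 156×24 = -1162 → no gain ✓.
Low-risk (own payoff 2582 − 70×24 = 902): to k=0 gives 1016 → profitable ✗; to k=12 gives 1647 − 70×12 = 807 → no gain ✓.
High-risk (own payoff 1016): to k=12 gives 1647 − 254×12 = -1401 → no gain ✓; to k=24 gives 2582 − 254×24 = -3514 → no gain ✓.
4 of the 6 constraints hold; not an equilibrium.

4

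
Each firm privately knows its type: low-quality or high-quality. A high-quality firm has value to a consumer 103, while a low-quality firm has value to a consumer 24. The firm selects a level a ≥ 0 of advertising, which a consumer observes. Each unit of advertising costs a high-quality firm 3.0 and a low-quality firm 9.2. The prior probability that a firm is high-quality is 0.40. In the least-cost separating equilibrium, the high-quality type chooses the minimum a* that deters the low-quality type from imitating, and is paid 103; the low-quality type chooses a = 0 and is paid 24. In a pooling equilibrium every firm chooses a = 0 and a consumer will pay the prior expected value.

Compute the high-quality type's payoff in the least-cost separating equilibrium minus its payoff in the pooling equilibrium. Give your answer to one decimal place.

21.6

Least-cost separating signal: a* solves 24 = 103 − 9.2·a*, so a* = (103 − 24)/9.2 ≈ 8.5870.
High-quality type's separating payoff: 103 − 3.0 × a* = 103 − 3.0 × (103 − 24)/9.2 = 103 − 237/9.2 ≈ 77.239.
Pooling payoff: 0.40 × 103 + 0.60 × 24 = 55.6.
Difference: 77.239 − 55.6 = 21.639, i.e. 21.6 to one decimal place.
The high-quality type prefers to separate.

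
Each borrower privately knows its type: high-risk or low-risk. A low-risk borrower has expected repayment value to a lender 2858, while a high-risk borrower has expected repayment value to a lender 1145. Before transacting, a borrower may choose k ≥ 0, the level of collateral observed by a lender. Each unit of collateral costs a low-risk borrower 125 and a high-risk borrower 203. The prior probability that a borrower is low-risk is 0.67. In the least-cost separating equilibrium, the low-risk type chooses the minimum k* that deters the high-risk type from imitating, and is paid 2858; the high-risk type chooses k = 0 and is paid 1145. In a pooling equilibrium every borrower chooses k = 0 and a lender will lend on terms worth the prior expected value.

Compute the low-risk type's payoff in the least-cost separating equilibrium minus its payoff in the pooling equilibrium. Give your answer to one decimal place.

-489.5

Least-cost separating signal: k* solves 1145 = 2858 − 203·k*, so k* = (2858 − 1145)/203 ≈ 8.4384.
Low-risk type's separating payoff: 2858 − 125 × k* = 2858 − 125 × (2858 − 1145)/203 = 2858 − 214125/203 ≈ 1803.197.
Pooling payoff: 0.67 × 2858 + 0.33 × 1145 = 2292.71.
Difference: 1803.197 − 2292.71 = -489.513, i.e. -489.5 to one decimal place.
The low-risk type would prefer the pooling outcome.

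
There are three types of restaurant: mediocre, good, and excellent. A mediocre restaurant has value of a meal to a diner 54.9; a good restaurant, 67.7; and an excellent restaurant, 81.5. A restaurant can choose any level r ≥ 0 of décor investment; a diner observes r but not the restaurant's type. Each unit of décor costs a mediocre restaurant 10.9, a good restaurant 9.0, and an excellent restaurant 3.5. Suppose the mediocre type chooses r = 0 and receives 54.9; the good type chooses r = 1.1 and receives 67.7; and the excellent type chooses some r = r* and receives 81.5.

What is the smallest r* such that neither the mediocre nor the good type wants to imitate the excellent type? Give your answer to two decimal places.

2.63

Good type (on-path payoff 67.7 − 9.0×1.1 = 57.8) won't mimic when 57.8 ≥ 81.5 − 9.0·r*, i.e. r* ≥ 2.63.
Mediocre type (on-path payoff 54.9) won't mimic when 54.9 ≥ 81.5 − 10.9·r*, i.e. r* ≥ 2.44.
Both must hold, so r* = max(2.44, 2.63) = 2.63. The good type's constraint binds.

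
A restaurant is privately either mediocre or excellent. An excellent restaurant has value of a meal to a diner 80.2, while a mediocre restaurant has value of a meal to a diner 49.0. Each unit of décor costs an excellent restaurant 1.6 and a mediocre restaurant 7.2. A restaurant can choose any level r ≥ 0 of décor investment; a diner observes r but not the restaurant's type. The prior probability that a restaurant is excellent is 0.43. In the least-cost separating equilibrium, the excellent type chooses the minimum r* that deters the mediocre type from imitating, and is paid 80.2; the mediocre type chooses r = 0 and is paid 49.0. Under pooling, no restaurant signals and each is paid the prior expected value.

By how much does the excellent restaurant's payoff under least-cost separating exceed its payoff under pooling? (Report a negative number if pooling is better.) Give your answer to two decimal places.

Least-cost separating signal: r* solves 49.0 = 80.2 − 7.2·r*, so r* = (80.2 − 49.0)/7.2 ≈ 4.3333.
Excellent type's separating payoff: 80.2 − 1.6 × r* = 80.2 − 1.6 × (80.2 − 49.0)/7.2 = 80.2 − 49.92/7.2 ≈ 73.2667.
Pooling payoff: 0.43 × 80.2 + 0.57 × 49.0 = 62.416.
Difference: 73.2667 − 62.416 = 10.8507, i.e. 10.85 to two decimal places.
The excellent type prefers to separate.

10.85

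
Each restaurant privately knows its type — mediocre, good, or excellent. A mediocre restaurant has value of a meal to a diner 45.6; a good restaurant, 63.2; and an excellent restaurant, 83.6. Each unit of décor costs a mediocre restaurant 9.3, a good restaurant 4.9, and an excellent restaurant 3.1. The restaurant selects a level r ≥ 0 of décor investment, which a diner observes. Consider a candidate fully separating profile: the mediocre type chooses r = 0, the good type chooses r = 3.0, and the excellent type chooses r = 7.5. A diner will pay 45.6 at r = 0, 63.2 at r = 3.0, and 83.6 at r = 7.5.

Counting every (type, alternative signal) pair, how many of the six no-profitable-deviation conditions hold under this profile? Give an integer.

Excellent (own payoff 83.6 − 3.1×7.5 = 60.35): to r=0 gives 45.6 → no gain ✓; to r=3.0 gives 63.2 − 3.1×3.0 = 53.9 → no gain ✓.
Good (own payoff 63.2 − 4.9×3.0 = 48.5): to r=0 gives 45.6 → no gain ✓; to r=7.5 gives 83.6 − 4.9×7.5 = 46.85 → no gain ✓.
Mediocre (own payoff 45.6): to r=3.0 gives 63.2 − 9.3×3.0 = 35.3 → no gain ✓; to r=7.5 gives 83.6 − 9.3×7.5 = 13.85 → no gain ✓.
6 of the 6 constraints hold; this profile is a separating equilibrium.

6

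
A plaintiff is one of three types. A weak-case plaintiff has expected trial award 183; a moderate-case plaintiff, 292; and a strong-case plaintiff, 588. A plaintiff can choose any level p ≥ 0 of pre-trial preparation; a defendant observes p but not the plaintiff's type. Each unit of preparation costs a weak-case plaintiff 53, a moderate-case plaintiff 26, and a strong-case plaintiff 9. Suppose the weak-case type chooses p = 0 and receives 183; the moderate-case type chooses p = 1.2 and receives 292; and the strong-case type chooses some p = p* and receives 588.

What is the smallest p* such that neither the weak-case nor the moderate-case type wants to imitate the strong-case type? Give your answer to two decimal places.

12.58

Moderate-case type (on-path payoff 292 − 26×1.2 = 260.8) won't mimic when 260.8 ≥ 588 − 26·p*, i.e. p* ≥ 12.58.
Weak-case type (on-path payoff 183) won't mimic when 183 ≥ 588 − 53·p*, i.e. p* ≥ 7.64.
Both must hold, so p* = max(7.64, 12.58) = 12.58. The moderate-case type's constraint binds.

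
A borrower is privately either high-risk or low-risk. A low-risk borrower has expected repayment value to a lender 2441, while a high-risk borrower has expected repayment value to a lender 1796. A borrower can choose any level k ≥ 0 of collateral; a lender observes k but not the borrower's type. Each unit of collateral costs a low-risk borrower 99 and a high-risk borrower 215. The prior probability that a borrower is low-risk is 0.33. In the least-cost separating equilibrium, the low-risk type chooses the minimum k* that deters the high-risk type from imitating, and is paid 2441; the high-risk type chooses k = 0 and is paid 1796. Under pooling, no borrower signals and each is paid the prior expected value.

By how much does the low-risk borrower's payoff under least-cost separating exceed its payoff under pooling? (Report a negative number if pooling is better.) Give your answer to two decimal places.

135.15

Least-cost separating signal: k* solves 1796 = 2441 − 215·k*, so k* = (2441 − 1796)/215 = 3.
Low-risk type's separating payoff: 2441 − 99 × k* = 2441 − 99 × (2441 − 1796)/215 = 2441 − 63855/215 = 2144.
Pooling payoff: 0.33 × 2441 + 0.67 × 1796 = 2008.85.
Difference: 2144 − 2008.85 = 135.15.
The low-risk type prefers to separate.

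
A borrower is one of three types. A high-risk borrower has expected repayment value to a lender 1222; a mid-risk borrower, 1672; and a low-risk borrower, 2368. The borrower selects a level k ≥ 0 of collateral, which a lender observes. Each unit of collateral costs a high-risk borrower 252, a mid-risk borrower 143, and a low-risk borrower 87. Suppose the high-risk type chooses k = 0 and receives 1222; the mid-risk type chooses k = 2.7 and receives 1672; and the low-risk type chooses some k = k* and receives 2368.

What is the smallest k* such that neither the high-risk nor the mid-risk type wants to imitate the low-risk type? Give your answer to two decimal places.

High-risk type (on-path payoff 1222) won't mimic when 1222 ≥ 2368 − 252·k*, i.e. k* ≥ 4.55.
Mid-risk type (on-path payoff 1672 − 143×2.7 = 1285.9) won't mimic when 1285.9 ≥ 2368 − 143·k*, i.e. k* ≥ 7.57.
Both must hold, so k* = max(4.55, 7.57) = 7.57. The mid-risk type's constraint binds.

7.57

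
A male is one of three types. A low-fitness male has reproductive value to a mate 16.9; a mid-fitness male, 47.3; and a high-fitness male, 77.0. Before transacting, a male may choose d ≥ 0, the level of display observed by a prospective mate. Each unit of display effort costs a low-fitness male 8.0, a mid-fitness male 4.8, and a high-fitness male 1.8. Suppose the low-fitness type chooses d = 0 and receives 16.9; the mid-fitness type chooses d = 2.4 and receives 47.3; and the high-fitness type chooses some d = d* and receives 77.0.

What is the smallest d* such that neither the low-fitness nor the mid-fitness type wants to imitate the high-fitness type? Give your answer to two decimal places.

8.59

Mid-fitness type (on-path payoff 47.3 − 4.8×2.4 = 35.78) won't mimic when 35.78 ≥ 77.0 − 4.8·d*, i.e. d* ≥ 8.59.
Low-fitness type (on-path payoff 16.9) won't mimic when 16.9 ≥ 77.0 − 8.0·d*, i.e. d* ≥ 7.51.
Both must hold, so d* = max(7.51, 8.59) = 8.59. The mid-fitness type's constraint binds.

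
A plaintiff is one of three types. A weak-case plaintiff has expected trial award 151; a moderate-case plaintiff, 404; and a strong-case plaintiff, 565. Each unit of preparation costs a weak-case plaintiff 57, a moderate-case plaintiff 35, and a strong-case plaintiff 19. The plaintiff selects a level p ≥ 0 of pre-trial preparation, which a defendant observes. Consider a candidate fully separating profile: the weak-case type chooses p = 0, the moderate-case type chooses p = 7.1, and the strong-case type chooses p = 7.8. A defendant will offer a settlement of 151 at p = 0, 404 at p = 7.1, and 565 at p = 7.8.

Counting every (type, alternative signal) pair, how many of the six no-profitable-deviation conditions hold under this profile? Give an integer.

Weak-case (own payoff 151): to p=7.1 gives 404 − 57×7.1 = -0.7 → no gain ✓; to p=7.8 gives 565 − 57×7.8 = 120.4 → no gain ✓.
Moderate-case (own payoff 404 − 35×7.1 = 155.5): to p=0 gives 151 → no gain ✓; to p=7.8 gives 565 − 35×7.8 = 292 → profitable ✗.
Strong-case (own payoff 565 − 19×7.8 = 416.8): to p=0 gives 151 → no gain ✓; to p=7.1 gives 404 − 19×7.1 = 269.1 → no gain ✓.
5 of the 6 constraints hold; not an equilibrium.

5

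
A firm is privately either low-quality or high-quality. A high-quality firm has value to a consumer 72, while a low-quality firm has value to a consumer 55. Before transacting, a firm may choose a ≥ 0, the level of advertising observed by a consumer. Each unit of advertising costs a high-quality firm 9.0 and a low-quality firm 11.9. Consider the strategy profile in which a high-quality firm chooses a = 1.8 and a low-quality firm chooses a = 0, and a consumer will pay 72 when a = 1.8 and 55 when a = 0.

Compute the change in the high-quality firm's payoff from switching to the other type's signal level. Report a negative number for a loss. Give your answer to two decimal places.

-0.80

Playing a = 1.8 the high-quality firm receives 72 − 9.0 × 1.8 = 55.8.
Deviating to a = 0 yields 55 instead.
Gain from deviating: 55 − 55.8 = -0.80.
The gain is negative, so the high-quality type's incentive-compatibility constraint is satisfied.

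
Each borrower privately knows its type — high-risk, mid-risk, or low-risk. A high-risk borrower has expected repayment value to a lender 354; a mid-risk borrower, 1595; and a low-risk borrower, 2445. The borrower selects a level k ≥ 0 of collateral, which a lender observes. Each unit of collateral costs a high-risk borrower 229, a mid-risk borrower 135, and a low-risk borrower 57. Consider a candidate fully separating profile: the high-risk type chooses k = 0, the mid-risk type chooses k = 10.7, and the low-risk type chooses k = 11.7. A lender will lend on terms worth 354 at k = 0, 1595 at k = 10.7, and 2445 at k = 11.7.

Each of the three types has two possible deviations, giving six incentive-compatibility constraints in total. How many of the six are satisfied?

4

High-risk (own payoff 354): to k=10.7 gives 1595 − 229×10.7 = -855.3 → no gain ✓; to k=11.7 gives 2445 − 229×11.7 = -234.3 → no gain ✓.
Mid-risk (own payoff 1595 − 135×10.7 = 150.5): to k=0 gives 354 → profitable ✗; to k=11.7 gives 2445 − 135×11.7 = 865.5 → profitable ✗.
Low-risk (own payoff 2445 − 57×11.7 = 1778.1): to k=0 gives 354 → no gain ✓; to k=10.7 gives 1595 − 57×10.7 = 985.1 → no gain ✓.
4 of the 6 constraints hold; not an equilibrium.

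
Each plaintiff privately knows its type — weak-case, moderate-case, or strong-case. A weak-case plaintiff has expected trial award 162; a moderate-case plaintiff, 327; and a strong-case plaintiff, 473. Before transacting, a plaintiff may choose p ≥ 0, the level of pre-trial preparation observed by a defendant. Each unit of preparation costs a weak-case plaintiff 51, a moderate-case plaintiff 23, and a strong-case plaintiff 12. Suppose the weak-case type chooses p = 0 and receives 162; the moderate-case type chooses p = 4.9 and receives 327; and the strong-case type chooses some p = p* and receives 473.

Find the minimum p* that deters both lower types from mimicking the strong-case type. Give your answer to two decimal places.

11.25

Moderate-case type (on-path payoff 327 − 23×4.9 = 214.3) won't mimic when 214.3 ≥ 473 − 23·p*, i.e. p* ≥ 11.25.
Weak-case type (on-path payoff 162) won't mimic when 162 ≥ 473 − 51·p*, i.e. p* ≥ 6.10.
Both must hold, so p* = max(6.10, 11.25) = 11.25. The moderate-case type's constraint binds.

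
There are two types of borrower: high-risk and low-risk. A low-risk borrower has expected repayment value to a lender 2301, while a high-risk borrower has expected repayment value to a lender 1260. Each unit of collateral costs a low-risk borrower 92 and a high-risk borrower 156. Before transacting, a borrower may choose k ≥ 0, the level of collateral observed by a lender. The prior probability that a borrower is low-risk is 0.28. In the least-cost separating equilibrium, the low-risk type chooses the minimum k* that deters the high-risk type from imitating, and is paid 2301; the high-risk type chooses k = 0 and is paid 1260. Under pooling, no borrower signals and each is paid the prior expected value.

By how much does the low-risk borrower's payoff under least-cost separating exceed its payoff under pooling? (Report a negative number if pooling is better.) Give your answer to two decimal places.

135.60

Least-cost separating signal: k* solves 1260 = 2301 − 156·k*, so k* = (2301 − 1260)/156 ≈ 6.6731.
Low-risk type's separating payoff: 2301 − 92 × k* = 2301 − 92 × (2301 − 1260)/156 = 2301 − 95772/156 ≈ 1687.0769.
Pooling payoff: 0.28 × 2301 + 0.72 × 1260 = 1551.48.
Difference: 1687.0769 − 1551.48 = 135.5969, i.e. 135.60 to two decimal places.
The low-risk type prefers to separate.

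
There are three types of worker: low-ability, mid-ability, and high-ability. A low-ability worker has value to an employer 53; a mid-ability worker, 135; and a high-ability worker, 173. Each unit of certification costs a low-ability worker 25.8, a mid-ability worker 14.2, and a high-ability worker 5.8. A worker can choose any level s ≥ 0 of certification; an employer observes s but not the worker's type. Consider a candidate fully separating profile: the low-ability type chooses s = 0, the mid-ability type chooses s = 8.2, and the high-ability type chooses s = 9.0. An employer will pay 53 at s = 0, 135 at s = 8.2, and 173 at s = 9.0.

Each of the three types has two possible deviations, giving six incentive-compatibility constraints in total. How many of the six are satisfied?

Low-ability (own payoff 53): to s=8.2 gives 135 − 25.8×8.2 = -76.56 → no gain ✓; to s=9.0 gives 173 − 25.8×9.0 = -59.2 → no gain ✓.
High-ability (own payoff 173 − 5.8×9.0 = 120.8): to s=0 gives 53 → no gain ✓; to s=8.2 gives 135 − 5.8×8.2 = 87.44 → no gain ✓.
Mid-ability (own payoff 135 − 14.2×8.2 = 18.56): to s=0 gives 53 → profitable ✗; to s=9.0 gives 173 − 14.2×9.0 = 45.2 → profitable ✗.
4 of the 6 constraints hold; not an equilibrium.

4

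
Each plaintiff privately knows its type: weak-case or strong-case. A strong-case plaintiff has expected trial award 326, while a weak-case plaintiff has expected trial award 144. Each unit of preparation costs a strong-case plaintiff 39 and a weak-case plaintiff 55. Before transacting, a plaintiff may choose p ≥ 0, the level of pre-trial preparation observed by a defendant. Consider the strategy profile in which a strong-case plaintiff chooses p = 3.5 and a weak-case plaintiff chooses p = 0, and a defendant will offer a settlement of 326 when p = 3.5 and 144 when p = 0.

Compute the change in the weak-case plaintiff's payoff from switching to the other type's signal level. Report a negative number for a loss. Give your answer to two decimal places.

Playing p = 0 the weak-case plaintiff receives 144.
Deviating to p = 3.5 brings payment 326 at cost 55 × 3.5 = 192.5, netting 133.5.
Gain from deviating: 133.5 − 144 = -10.50.
The gain is negative, so the weak-case type's incentive-compatibility constraint is satisfied.

-10.50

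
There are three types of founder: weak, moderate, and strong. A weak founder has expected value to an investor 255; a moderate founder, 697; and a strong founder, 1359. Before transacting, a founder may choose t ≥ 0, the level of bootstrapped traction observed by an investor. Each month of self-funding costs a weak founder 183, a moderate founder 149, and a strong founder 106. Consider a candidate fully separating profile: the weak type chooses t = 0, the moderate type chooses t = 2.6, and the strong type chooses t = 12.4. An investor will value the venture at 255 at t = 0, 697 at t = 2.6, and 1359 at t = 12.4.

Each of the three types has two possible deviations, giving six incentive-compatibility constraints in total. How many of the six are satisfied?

4

Strong (own payoff 1359 − 106×12.4 = 44.6): to t=0 gives 255 → profitable ✗; to t=2.6 gives 697 − 106×2.6 = 421.4 → profitable ✗.
Weak (own payoff 255): to t=2.6 gives 697 − 183×2.6 = 221.2 → no gain ✓; to t=12.4 gives 1359 − 183×12.4 = -910.2 → no gain ✓.
Moderate (own payoff 697 − 149×2.6 = 309.6): to t=0 gives 255 → no gain ✓; to t=12.4 gives 1359 − 149×12.4 = -488.6 → no gain ✓.
4 of the 6 constraints hold; not an equilibrium.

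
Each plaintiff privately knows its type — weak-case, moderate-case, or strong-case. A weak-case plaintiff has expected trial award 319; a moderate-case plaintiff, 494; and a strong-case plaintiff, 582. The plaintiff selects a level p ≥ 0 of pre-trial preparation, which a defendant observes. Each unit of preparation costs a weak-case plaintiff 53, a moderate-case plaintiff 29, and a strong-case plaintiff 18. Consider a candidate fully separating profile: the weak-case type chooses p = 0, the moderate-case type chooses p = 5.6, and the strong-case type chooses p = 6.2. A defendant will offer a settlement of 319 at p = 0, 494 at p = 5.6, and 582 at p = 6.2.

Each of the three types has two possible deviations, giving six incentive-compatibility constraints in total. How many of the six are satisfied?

Moderate-case (own payoff 494 − 29×5.6 = 331.6): to p=0 gives 319 → no gain ✓; to p=6.2 gives 582 − 29×6.2 = 402.2 → profitable ✗.
Weak-case (own payoff 319): to p=5.6 gives 494 − 53×5.6 = 197.2 → no gain ✓; to p=6.2 gives 582 − 53×6.2 = 253.4 → no gain ✓.
Strong-case (own payoff 582 − 18×6.2 = 470.4): to p=0 gives 319 → no gain ✓; to p=5.6 gives 494 − 18×5.6 = 393.2 → no gain ✓.
5 of the 6 constraints hold; not an equilibrium.

5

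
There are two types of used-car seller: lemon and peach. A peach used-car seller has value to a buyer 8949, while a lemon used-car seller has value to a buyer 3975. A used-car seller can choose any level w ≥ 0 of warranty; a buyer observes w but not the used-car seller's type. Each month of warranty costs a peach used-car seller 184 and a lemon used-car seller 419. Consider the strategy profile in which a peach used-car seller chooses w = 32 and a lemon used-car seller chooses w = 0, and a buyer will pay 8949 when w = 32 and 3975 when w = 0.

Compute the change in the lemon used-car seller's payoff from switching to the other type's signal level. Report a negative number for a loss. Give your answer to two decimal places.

-8434.00

Playing w = 0 the lemon used-car seller receives 3975.
Deviating to w = 32 brings payment 8949 at cost 419 × 32 = 13408, netting -4459.
Gain from deviating: -4459 − 3975 = -8434.00.
The gain is negative, so the lemon type's incentive-compatibility constraint is satisfied.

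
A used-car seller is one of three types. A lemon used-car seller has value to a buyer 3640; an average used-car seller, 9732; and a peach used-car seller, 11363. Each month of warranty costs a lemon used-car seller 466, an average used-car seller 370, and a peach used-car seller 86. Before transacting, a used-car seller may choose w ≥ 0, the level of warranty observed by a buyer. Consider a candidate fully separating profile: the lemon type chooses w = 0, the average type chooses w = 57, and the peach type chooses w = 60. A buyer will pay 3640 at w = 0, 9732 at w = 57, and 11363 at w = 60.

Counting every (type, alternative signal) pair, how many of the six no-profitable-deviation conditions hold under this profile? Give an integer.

Lemon (own payoff 3640): to w=57 gives 9732 − 466×57 = -16830 → no gain ✓; to w=60 gives 11363 − 466×60 = -16597 → no gain ✓.
Average (own payoff 9732 − 370×57 = -11358): to w=0 gives 3640 → profitable ✗; to w=60 gives 11363 − 370×60 = -10837 → profitable ✗.
Peach (own payoff 11363 − 86×60 = 6203): to w=0 gives 3640 → no gain ✓; to w=57 gives 9732 − 86×57 = 4830 → no gain ✓.
4 of the 6 constraints hold; not an equilibrium.

4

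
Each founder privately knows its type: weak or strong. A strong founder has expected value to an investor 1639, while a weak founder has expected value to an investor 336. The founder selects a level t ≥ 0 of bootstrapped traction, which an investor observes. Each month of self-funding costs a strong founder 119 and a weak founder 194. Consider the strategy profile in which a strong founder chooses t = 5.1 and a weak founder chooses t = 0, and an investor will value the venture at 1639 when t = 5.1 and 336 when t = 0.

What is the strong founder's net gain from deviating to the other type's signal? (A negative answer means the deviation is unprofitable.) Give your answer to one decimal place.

-696.1

Playing t = 5.1 the strong founder receives 1639 − 119 × 5.1 = 1032.1.
Deviating to t = 0 yields 336 instead.
Gain from deviating: 336 − 1032.1 = -696.1.
The gain is negative, so the strong type's incentive-compatibility constraint is satisfied.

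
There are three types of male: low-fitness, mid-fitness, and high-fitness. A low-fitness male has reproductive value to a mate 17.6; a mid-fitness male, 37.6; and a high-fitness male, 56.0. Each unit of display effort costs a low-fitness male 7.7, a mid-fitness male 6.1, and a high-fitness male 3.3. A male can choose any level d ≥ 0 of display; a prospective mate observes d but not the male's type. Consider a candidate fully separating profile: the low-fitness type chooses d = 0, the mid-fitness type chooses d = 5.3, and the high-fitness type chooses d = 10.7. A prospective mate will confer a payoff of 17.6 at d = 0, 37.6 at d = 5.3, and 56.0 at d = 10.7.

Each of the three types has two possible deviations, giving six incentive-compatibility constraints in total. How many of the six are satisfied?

Mid-fitness (own payoff 37.6 − 6.1×5.3 = 5.27): to d=0 gives 17.6 → profitable ✗; to d=10.7 gives 56.0 − 6.1×10.7 = -9.27 → no gain ✓.
Low-fitness (own payoff 17.6): to d=5.3 gives 37.6 − 7.7×5.3 = -3.21 → no gain ✓; to d=10.7 gives 56.0 − 7.7×10.7 = -26.39 → no gain ✓.
High-fitness (own payoff 56.0 − 3.3×10.7 = 20.69): to d=0 gives 17.6 → no gain ✓; to d=5.3 gives 37.6 − 3.3×5.3 = 20.11 → no gain ✓.
5 of the 6 constraints hold; not an equilibrium.

5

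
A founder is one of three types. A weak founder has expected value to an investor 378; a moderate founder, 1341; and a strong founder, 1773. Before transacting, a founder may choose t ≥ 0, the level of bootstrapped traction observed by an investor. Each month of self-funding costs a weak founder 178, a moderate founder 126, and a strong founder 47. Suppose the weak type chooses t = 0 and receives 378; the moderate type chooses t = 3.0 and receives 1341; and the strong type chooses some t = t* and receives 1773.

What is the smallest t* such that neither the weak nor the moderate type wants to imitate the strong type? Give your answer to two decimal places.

7.84

Weak type (on-path payoff 378) won't mimic when 378 ≥ 1773 − 178·t*, i.e. t* ≥ 7.84.
Moderate type (on-path payoff 1341 − 126×3.0 = 963) won't mimic when 963 ≥ 1773 − 126·t*, i.e. t* ≥ 6.43.
Both must hold, so t* = max(7.84, 6.43) = 7.84. The weak type's constraint binds.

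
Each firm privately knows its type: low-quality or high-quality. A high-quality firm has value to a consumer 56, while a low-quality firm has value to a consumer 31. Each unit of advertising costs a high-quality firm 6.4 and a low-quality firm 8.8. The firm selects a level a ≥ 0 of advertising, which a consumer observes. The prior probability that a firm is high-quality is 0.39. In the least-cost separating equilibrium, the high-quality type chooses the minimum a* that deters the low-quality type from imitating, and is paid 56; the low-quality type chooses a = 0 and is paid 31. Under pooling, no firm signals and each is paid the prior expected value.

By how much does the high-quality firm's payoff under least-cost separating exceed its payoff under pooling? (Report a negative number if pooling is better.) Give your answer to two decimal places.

Least-cost separating signal: a* solves 31 = 56 − 8.8·a*, so a* = (56 − 31)/8.8 ≈ 2.8409.
High-quality type's separating payoff: 56 − 6.4 × a* = 56 − 6.4 × (56 − 31)/8.8 = 56 − 160/8.8 ≈ 37.8182.
Pooling payoff: 0.39 × 56 + 0.61 × 31 = 40.75.
Difference: 37.8182 − 40.75 = -2.9318, i.e. -2.93 to two decimal places.
The high-quality type would prefer the pooling outcome.

-2.93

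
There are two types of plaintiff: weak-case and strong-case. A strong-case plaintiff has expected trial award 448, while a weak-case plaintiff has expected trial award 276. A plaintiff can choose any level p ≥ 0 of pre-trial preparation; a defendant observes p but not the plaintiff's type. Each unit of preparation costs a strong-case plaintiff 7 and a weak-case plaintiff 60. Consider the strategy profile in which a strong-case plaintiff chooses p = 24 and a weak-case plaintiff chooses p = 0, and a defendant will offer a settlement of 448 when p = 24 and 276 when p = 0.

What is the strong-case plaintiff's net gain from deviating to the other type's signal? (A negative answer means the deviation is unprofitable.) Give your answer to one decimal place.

-4.0

Playing p = 24 the strong-case plaintiff receives 448 − 7 × 24 = 280.
Deviating to p = 0 yields 276 instead.
Gain from deviating: 276 − 280 = -4.0.
The gain is negative, so the strong-case type's incentive-compatibility constraint is satisfied.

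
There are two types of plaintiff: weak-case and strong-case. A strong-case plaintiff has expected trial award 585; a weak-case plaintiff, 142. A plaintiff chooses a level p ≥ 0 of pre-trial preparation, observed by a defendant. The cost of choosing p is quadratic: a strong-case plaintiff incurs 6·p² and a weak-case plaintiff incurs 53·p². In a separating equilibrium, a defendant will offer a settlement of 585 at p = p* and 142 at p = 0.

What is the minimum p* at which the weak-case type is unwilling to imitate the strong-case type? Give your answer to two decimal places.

2.89

The weak-case type at p = 0 receives 142; imitating at p* yields 585 − 53·p*².
Indifference: 142 = 585 − 53·p*², so p*² = (585 − 142) / 53 ≈ 8.3585.
p* = √8.3585 ≈ 2.89.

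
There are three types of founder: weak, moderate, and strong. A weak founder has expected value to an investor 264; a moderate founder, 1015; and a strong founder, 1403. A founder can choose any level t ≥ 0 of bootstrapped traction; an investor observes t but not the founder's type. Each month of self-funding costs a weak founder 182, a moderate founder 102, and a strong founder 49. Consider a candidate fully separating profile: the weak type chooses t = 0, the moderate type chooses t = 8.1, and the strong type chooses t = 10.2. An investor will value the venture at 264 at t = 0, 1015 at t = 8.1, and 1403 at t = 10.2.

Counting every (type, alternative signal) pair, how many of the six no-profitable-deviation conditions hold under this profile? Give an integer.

4

Moderate (own payoff 1015 − 102×8.1 = 188.8): to t=0 gives 264 → profitable ✗; to t=10.2 gives 1403 − 102×10.2 = 362.6 → profitable ✗.
Weak (own payoff 264): to t=8.1 gives 1015 − 182×8.1 = -459.2 → no gain ✓; to t=10.2 gives 1403 − 182×10.2 = -453.4 → no gain ✓.
Strong (own payoff 1403 − 49×10.2 = 903.2): to t=0 gives 264 → no gain ✓; to t=8.1 gives 1015 − 49×8.1 = 618.1 → no gain ✓.
4 of the 6 constraints hold; not an equilibrium.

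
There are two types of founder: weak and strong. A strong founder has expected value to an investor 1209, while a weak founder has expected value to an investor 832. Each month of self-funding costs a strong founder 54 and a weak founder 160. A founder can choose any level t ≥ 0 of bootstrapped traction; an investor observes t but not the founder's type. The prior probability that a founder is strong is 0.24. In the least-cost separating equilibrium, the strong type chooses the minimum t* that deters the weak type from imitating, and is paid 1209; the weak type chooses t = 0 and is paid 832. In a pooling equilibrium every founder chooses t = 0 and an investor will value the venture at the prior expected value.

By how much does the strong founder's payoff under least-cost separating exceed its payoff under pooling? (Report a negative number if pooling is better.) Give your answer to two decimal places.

159.28

Least-cost separating signal: t* solves 832 = 1209 − 160·t*, so t* = (1209 − 832)/160 ≈ 2.3563.
Strong type's separating payoff: 1209 − 54 × t* = 1209 − 54 × (1209 − 832)/160 = 1209 − 20358/160 = 1081.7625.
Pooling payoff: 0.24 × 1209 + 0.76 × 832 = 922.48.
Difference: 1081.7625 − 922.48 = 159.2825, i.e. 159.28 to two decimal places.
The strong type prefers to separate.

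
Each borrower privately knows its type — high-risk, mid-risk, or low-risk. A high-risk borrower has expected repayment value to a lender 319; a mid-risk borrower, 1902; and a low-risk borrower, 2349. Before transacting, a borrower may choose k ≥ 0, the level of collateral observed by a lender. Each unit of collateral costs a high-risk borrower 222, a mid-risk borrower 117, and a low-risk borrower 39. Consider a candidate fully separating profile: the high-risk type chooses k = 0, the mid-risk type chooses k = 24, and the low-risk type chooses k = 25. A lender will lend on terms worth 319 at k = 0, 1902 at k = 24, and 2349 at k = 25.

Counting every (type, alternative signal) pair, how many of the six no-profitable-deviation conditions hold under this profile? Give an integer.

4

Mid-risk (own payoff 1902 − 117×24 = -906): to k=0 gives 319 → profitable ✗; to k=25 gives 2349 − 117×25 = -576 → profitable ✗.
Low-risk (own payoff 2349 − 39×25 = 1374): to k=0 gives 319 → no gain ✓; to k=24 gives 1902 − 39×24 = 966 → no gain ✓.
High-risk (own payoff 319): to k=24 gives 1902 − 222×24 = -3426 → no gain ✓; to k=25 gives 2349 − 222×25 = -3201 → no gain ✓.
4 of the 6 constraints hold; not an equilibrium.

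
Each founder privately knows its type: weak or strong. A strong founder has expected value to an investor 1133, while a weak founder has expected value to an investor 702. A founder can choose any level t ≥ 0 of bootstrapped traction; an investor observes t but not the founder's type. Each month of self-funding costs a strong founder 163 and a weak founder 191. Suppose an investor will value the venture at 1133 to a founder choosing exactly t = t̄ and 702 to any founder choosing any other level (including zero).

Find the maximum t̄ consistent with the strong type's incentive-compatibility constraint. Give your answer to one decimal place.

2.6

Choosing t̄ yields the strong type 1133 − 163·t̄; choosing zero yields 702.
The strong type is indifferent at 1133 − 163·t̄ = 702, i.e. t̄ = (1133 − 702) / 163 ≈ 2.6.
For any t̄ above 2.6 the strong type would rather pool at zero, so separation collapses.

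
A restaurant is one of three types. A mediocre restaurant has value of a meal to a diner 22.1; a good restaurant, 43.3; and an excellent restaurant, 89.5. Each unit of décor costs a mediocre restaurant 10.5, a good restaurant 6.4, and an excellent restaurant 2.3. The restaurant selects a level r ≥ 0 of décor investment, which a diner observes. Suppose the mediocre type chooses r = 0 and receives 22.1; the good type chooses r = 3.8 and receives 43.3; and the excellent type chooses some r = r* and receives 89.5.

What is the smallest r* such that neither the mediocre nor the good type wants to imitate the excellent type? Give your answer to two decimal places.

11.02

Mediocre type (on-path payoff 22.1) won't mimic when 22.1 ≥ 89.5 − 10.5·r*, i.e. r* ≥ 6.42.
Good type (on-path payoff 43.3 − 6.4×3.8 = 18.98) won't mimic when 18.98 ≥ 89.5 − 6.4·r*, i.e. r* ≥ 11.02.
Both must hold, so r* = max(6.42, 11.02) = 11.02. The good type's constraint binds.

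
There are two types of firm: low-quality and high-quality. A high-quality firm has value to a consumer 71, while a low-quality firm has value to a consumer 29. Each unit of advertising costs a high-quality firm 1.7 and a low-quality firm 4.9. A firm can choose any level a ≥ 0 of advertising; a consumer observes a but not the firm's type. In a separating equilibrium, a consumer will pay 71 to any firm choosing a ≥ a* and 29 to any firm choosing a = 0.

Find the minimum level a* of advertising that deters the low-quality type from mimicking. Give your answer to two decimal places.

A low-quality firm choosing a = 0 receives 29.
Imitating at a* instead would pay 71 at cost 4.9·a*, netting 71 − 4.9·a*.
Indifference: 29 = 71 − 4.9·a*, so a* = (71 − 29) / 4.9 ≈ 8.57.
At a* the low-quality type's incentive constraint just binds; the high-quality type strictly prefers a* since its per-unit cost is lower.

8.57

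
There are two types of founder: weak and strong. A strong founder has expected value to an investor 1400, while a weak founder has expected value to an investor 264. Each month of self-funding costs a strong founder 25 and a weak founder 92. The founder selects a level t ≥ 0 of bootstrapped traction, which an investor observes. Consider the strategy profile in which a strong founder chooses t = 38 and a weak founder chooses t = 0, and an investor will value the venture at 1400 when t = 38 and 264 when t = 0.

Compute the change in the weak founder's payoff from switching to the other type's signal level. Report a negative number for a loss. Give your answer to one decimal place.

-2360.0

Playing t = 0 the weak founder receives 264.
Deviating to t = 38 brings payment 1400 at cost 92 × 38 = 3496, netting -2096.
Gain from deviating: -2096 − 264 = -2360.0.
The gain is negative, so the weak type's incentive-compatibility constraint is satisfied.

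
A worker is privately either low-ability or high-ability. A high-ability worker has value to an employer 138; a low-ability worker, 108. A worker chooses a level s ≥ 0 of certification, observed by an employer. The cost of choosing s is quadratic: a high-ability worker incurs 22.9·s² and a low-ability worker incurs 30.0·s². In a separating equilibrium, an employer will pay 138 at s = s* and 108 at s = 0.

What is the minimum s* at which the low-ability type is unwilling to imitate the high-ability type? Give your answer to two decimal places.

The low-ability type at s = 0 receives 108; imitating at s* yields 138 − 30.0·s*².
Indifference: 108 = 138 − 30.0·s*², so s*² = (138 − 108) / 30.0 = 1.
s* = √1 ≈ 1.00.

1.00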